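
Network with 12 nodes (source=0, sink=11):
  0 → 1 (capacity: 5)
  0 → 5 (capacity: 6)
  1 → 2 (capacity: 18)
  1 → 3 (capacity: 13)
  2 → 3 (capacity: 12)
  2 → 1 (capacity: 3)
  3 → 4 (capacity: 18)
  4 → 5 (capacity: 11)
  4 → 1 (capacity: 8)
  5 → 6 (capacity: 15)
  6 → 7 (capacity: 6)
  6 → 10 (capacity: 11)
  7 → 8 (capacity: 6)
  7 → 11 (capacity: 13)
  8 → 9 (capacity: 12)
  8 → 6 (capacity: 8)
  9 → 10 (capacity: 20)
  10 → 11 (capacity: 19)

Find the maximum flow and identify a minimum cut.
Max flow = 11, Min cut edges: (0,1), (0,5)

Maximum flow: 11
Minimum cut: (0,1), (0,5)
Partition: S = [0], T = [1, 2, 3, 4, 5, 6, 7, 8, 9, 10, 11]

Max-flow min-cut theorem verified: both equal 11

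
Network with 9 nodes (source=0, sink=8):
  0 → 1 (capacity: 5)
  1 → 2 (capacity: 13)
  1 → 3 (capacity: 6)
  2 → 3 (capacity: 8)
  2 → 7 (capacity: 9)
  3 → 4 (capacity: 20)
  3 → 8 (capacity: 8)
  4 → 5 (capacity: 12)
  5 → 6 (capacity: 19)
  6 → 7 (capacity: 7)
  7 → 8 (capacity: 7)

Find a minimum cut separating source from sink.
Min cut value = 5, edges: (0,1)

Min cut value: 5
Partition: S = [0], T = [1, 2, 3, 4, 5, 6, 7, 8]
Cut edges: (0,1)

By max-flow min-cut theorem, max flow = min cut = 5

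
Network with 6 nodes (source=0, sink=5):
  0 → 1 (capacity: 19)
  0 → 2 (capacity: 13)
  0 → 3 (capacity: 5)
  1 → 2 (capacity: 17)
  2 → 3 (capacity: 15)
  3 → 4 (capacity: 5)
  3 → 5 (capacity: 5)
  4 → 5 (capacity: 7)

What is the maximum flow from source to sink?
Maximum flow = 10

Max flow: 10

Flow assignment:
  0 → 1: 10/19
  1 → 2: 10/17
  2 → 3: 10/15
  3 → 4: 5/5
  3 → 5: 5/5
  4 → 5: 5/7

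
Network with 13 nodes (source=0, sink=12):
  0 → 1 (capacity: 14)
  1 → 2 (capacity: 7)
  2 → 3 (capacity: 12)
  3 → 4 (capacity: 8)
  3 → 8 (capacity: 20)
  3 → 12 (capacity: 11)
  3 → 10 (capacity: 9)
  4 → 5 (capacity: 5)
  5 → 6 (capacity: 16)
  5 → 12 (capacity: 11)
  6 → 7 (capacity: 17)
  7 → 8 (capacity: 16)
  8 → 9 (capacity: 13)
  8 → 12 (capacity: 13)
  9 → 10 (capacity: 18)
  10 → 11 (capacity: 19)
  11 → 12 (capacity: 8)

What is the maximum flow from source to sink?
Maximum flow = 7

Max flow: 7

Flow assignment:
  0 → 1: 7/14
  1 → 2: 7/7
  2 → 3: 7/12
  3 → 12: 7/11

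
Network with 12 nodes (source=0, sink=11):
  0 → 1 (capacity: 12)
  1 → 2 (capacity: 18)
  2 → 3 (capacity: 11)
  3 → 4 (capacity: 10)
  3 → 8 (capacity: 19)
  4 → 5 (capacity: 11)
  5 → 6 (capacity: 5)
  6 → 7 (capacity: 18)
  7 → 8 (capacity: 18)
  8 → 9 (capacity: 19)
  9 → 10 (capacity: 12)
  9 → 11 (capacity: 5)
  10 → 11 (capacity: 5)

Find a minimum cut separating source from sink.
Min cut value = 10, edges: (9,11), (10,11)

Min cut value: 10
Partition: S = [0, 1, 2, 3, 4, 5, 6, 7, 8, 9, 10], T = [11]
Cut edges: (9,11), (10,11)

By max-flow min-cut theorem, max flow = min cut = 10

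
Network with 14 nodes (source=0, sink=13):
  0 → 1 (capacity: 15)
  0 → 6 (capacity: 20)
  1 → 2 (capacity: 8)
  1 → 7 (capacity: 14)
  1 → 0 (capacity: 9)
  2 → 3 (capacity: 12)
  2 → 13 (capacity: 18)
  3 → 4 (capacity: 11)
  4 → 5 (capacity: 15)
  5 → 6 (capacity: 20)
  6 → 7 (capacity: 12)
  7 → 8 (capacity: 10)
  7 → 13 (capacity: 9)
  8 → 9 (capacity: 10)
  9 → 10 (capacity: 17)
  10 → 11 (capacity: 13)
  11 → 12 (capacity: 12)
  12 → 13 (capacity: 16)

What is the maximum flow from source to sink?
Maximum flow = 27

Max flow: 27

Flow assignment:
  0 → 1: 15/15
  0 → 6: 12/20
  1 → 2: 8/8
  1 → 7: 7/14
  2 → 13: 8/18
  6 → 7: 12/12
  7 → 8: 10/10
  7 → 13: 9/9
  8 → 9: 10/10
  9 → 10: 10/17
  10 → 11: 10/13
  11 → 12: 10/12
  12 → 13: 10/16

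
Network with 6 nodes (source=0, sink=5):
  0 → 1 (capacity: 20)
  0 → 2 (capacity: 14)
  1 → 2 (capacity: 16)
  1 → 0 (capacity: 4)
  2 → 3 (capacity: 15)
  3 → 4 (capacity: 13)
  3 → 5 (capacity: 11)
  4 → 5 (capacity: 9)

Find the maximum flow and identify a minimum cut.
Max flow = 15, Min cut edges: (2,3)

Maximum flow: 15
Minimum cut: (2,3)
Partition: S = [0, 1, 2], T = [3, 4, 5]

Max-flow min-cut theorem verified: both equal 15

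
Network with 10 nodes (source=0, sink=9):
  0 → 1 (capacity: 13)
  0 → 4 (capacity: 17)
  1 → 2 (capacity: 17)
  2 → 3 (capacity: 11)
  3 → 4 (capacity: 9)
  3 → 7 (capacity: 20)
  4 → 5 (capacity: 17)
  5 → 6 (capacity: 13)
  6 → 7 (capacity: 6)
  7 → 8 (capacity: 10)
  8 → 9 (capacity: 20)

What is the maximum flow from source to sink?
Maximum flow = 10

Max flow: 10

Flow assignment:
  0 → 1: 10/13
  1 → 2: 10/17
  2 → 3: 10/11
  3 → 4: 6/9
  3 → 7: 4/20
  4 → 5: 6/17
  5 → 6: 6/13
  6 → 7: 6/6
  7 → 8: 10/10
  8 → 9: 10/20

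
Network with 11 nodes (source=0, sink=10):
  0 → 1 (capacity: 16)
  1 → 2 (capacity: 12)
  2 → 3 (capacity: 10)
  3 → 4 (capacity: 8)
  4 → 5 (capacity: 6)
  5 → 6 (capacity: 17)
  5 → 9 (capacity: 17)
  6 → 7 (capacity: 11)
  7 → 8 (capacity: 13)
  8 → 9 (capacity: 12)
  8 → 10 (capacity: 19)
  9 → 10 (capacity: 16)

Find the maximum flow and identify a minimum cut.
Max flow = 6, Min cut edges: (4,5)

Maximum flow: 6
Minimum cut: (4,5)
Partition: S = [0, 1, 2, 3, 4], T = [5, 6, 7, 8, 9, 10]

Max-flow min-cut theorem verified: both equal 6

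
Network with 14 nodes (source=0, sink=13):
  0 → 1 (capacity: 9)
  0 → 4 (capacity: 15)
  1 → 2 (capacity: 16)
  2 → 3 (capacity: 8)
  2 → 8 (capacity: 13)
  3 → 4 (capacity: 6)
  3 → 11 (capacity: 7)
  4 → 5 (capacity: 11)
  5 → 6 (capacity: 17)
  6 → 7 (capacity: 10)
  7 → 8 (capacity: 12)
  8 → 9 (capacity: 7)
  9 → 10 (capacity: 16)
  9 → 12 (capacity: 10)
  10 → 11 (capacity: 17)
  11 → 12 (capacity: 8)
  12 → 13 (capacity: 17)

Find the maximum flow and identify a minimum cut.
Max flow = 14, Min cut edges: (3,11), (8,9)

Maximum flow: 14
Minimum cut: (3,11), (8,9)
Partition: S = [0, 1, 2, 3, 4, 5, 6, 7, 8], T = [9, 10, 11, 12, 13]

Max-flow min-cut theorem verified: both equal 14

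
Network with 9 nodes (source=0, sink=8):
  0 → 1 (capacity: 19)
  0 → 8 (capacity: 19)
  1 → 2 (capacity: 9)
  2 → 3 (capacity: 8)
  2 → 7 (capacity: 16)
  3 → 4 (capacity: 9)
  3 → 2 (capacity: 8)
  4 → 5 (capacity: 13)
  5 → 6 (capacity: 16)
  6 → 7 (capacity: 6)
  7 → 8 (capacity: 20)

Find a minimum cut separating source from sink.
Min cut value = 28, edges: (0,8), (1,2)

Min cut value: 28
Partition: S = [0, 1], T = [2, 3, 4, 5, 6, 7, 8]
Cut edges: (0,8), (1,2)

By max-flow min-cut theorem, max flow = min cut = 28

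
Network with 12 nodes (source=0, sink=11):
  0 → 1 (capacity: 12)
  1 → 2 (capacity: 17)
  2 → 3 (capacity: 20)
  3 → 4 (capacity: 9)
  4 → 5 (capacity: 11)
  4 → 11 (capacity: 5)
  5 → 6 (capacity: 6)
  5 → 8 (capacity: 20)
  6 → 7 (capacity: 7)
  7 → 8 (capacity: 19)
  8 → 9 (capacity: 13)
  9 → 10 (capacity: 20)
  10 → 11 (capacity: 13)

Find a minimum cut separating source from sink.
Min cut value = 9, edges: (3,4)

Min cut value: 9
Partition: S = [0, 1, 2, 3], T = [4, 5, 6, 7, 8, 9, 10, 11]
Cut edges: (3,4)

By max-flow min-cut theorem, max flow = min cut = 9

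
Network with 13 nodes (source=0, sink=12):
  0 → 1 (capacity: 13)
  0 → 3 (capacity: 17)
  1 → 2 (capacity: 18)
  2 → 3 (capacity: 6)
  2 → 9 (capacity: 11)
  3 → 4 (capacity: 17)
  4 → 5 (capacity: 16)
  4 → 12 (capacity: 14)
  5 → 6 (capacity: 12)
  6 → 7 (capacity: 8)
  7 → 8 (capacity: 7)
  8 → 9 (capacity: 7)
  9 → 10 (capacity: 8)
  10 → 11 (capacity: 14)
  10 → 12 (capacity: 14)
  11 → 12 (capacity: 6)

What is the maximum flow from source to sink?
Maximum flow = 22

Max flow: 22

Flow assignment:
  0 → 1: 8/13
  0 → 3: 14/17
  1 → 2: 8/18
  2 → 9: 8/11
  3 → 4: 14/17
  4 → 12: 14/14
  9 → 10: 8/8
  10 → 12: 8/14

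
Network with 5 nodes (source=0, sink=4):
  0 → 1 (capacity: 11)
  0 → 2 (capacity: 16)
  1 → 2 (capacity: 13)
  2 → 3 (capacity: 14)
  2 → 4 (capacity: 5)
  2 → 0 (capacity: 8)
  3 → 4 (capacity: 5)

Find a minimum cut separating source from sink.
Min cut value = 10, edges: (2,4), (3,4)

Min cut value: 10
Partition: S = [0, 1, 2, 3], T = [4]
Cut edges: (2,4), (3,4)

By max-flow min-cut theorem, max flow = min cut = 10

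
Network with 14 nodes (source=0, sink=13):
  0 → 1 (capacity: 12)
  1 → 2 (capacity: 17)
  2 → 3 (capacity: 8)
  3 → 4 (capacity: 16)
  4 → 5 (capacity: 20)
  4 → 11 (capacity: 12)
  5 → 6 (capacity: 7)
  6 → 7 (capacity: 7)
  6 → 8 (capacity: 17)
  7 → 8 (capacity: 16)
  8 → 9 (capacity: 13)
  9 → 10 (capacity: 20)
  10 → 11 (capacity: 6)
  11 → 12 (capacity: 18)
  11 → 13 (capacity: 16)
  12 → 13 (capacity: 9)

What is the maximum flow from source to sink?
Maximum flow = 8

Max flow: 8

Flow assignment:
  0 → 1: 8/12
  1 → 2: 8/17
  2 → 3: 8/8
  3 → 4: 8/16
  4 → 11: 8/12
  11 → 13: 8/16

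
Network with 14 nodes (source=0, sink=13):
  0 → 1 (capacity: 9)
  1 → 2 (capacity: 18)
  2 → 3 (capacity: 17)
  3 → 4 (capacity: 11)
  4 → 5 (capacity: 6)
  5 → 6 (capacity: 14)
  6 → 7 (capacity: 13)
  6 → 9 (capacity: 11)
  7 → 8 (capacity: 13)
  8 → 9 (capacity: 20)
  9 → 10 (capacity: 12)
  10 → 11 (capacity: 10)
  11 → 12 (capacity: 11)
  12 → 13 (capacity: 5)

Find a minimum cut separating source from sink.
Min cut value = 5, edges: (12,13)

Min cut value: 5
Partition: S = [0, 1, 2, 3, 4, 5, 6, 7, 8, 9, 10, 11, 12], T = [13]
Cut edges: (12,13)

By max-flow min-cut theorem, max flow = min cut = 5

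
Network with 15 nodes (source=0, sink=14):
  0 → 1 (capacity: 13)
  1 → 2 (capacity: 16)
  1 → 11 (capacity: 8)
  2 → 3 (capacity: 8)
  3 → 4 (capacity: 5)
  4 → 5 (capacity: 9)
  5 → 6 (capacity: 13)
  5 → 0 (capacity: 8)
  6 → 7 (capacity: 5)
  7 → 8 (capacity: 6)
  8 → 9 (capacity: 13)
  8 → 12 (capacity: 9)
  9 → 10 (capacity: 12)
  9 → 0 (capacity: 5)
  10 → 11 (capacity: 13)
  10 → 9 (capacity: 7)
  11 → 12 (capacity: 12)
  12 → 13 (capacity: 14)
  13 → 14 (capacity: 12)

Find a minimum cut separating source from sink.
Min cut value = 12, edges: (13,14)

Min cut value: 12
Partition: S = [0, 1, 2, 3, 4, 5, 6, 7, 8, 9, 10, 11, 12, 13], T = [14]
Cut edges: (13,14)

By max-flow min-cut theorem, max flow = min cut = 12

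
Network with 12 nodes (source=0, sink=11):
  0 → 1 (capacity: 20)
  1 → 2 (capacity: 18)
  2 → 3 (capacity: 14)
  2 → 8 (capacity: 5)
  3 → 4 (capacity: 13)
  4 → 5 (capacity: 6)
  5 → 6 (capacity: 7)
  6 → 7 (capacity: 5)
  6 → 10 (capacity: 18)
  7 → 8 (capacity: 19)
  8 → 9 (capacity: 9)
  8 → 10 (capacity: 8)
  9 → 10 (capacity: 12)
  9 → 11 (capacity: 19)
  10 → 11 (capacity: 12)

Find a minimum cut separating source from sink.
Min cut value = 11, edges: (2,8), (4,5)

Min cut value: 11
Partition: S = [0, 1, 2, 3, 4], T = [5, 6, 7, 8, 9, 10, 11]
Cut edges: (2,8), (4,5)

By max-flow min-cut theorem, max flow = min cut = 11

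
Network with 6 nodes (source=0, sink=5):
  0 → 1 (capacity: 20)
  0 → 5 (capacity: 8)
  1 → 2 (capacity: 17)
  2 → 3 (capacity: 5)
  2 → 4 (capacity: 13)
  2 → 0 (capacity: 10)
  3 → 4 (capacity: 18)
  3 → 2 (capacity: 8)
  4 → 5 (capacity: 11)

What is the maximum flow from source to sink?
Maximum flow = 19

Max flow: 19

Flow assignment:
  0 → 1: 17/20
  0 → 5: 8/8
  1 → 2: 17/17
  2 → 4: 11/13
  2 → 0: 6/10
  4 → 5: 11/11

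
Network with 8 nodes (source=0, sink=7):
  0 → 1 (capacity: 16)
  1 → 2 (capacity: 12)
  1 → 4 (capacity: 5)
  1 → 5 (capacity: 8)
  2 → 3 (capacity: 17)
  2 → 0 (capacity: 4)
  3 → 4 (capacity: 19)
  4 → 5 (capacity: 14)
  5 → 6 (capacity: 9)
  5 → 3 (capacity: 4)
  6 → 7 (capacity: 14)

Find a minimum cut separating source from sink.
Min cut value = 9, edges: (5,6)

Min cut value: 9
Partition: S = [0, 1, 2, 3, 4, 5], T = [6, 7]
Cut edges: (5,6)

By max-flow min-cut theorem, max flow = min cut = 9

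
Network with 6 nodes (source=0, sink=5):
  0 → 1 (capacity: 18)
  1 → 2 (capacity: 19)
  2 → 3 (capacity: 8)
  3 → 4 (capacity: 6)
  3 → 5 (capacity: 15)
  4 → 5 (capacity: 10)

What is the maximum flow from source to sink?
Maximum flow = 8

Max flow: 8

Flow assignment:
  0 → 1: 8/18
  1 → 2: 8/19
  2 → 3: 8/8
  3 → 5: 8/15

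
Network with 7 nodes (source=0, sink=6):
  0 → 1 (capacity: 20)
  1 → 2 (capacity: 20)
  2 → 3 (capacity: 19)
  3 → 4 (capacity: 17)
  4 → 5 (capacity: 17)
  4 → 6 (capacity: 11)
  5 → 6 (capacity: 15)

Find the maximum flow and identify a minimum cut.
Max flow = 17, Min cut edges: (3,4)

Maximum flow: 17
Minimum cut: (3,4)
Partition: S = [0, 1, 2, 3], T = [4, 5, 6]

Max-flow min-cut theorem verified: both equal 17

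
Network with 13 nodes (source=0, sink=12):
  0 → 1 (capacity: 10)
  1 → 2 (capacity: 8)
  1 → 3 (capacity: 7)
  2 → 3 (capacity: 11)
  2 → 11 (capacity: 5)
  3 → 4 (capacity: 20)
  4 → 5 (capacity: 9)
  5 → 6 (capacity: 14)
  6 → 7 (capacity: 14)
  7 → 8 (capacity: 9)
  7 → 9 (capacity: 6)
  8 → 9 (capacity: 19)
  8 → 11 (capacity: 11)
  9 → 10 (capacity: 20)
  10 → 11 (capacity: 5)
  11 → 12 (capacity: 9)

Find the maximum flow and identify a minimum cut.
Max flow = 9, Min cut edges: (11,12)

Maximum flow: 9
Minimum cut: (11,12)
Partition: S = [0, 1, 2, 3, 4, 5, 6, 7, 8, 9, 10, 11], T = [12]

Max-flow min-cut theorem verified: both equal 9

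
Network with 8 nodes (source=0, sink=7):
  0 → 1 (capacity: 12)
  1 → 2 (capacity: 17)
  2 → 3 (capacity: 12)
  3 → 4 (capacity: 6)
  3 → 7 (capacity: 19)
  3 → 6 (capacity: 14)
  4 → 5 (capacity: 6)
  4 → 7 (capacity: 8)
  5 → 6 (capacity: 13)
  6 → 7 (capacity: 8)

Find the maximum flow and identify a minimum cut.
Max flow = 12, Min cut edges: (2,3)

Maximum flow: 12
Minimum cut: (2,3)
Partition: S = [0, 1, 2], T = [3, 4, 5, 6, 7]

Max-flow min-cut theorem verified: both equal 12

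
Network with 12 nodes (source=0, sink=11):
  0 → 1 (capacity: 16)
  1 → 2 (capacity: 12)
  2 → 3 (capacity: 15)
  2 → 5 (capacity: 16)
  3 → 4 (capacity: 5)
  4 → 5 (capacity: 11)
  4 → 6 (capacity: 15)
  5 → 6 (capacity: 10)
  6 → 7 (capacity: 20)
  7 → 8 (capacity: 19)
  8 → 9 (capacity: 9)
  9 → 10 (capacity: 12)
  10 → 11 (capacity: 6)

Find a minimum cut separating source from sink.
Min cut value = 6, edges: (10,11)

Min cut value: 6
Partition: S = [0, 1, 2, 3, 4, 5, 6, 7, 8, 9, 10], T = [11]
Cut edges: (10,11)

By max-flow min-cut theorem, max flow = min cut = 6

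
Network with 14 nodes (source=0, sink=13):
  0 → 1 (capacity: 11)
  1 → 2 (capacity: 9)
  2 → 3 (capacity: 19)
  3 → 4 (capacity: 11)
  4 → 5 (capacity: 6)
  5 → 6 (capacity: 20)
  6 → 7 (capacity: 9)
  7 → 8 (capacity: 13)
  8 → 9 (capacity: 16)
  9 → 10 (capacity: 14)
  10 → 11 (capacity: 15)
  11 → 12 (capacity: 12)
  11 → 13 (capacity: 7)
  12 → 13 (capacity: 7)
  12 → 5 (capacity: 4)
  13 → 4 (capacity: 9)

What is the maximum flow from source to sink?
Maximum flow = 6

Max flow: 6

Flow assignment:
  0 → 1: 6/11
  1 → 2: 6/9
  2 → 3: 6/19
  3 → 4: 6/11
  4 → 5: 6/6
  5 → 6: 6/20
  6 → 7: 6/9
  7 → 8: 6/13
  8 → 9: 6/16
  9 → 10: 6/14
  10 → 11: 6/15
  11 → 13: 6/7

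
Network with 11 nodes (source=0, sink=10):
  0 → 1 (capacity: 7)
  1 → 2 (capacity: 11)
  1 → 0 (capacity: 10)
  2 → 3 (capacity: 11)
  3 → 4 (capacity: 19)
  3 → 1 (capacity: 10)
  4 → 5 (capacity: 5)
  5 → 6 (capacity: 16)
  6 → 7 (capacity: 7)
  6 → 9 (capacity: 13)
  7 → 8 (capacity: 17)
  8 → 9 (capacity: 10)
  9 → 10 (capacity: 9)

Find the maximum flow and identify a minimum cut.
Max flow = 5, Min cut edges: (4,5)

Maximum flow: 5
Minimum cut: (4,5)
Partition: S = [0, 1, 2, 3, 4], T = [5, 6, 7, 8, 9, 10]

Max-flow min-cut theorem verified: both equal 5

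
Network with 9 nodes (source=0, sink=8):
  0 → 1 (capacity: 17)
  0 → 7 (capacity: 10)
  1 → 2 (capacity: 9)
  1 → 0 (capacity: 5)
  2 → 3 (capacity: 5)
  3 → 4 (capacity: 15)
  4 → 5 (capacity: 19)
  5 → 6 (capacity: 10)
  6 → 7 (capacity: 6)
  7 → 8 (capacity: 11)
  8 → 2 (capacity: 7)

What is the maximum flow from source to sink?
Maximum flow = 11

Max flow: 11

Flow assignment:
  0 → 1: 5/17
  0 → 7: 6/10
  1 → 2: 5/9
  2 → 3: 5/5
  3 → 4: 5/15
  4 → 5: 5/19
  5 → 6: 5/10
  6 → 7: 5/6
  7 → 8: 11/11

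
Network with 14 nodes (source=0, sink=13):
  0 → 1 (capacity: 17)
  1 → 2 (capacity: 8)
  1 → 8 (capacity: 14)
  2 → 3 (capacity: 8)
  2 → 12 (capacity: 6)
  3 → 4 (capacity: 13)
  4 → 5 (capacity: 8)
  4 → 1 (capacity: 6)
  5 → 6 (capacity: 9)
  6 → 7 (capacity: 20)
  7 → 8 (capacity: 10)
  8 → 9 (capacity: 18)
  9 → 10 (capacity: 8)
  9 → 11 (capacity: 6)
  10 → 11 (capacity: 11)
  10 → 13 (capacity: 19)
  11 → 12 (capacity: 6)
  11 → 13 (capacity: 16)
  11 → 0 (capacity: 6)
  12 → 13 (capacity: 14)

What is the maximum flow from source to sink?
Maximum flow = 17

Max flow: 17

Flow assignment:
  0 → 1: 17/17
  1 → 2: 6/8
  1 → 8: 11/14
  2 → 12: 6/6
  8 → 9: 11/18
  9 → 10: 8/8
  9 → 11: 3/6
  10 → 13: 8/19
  11 → 13: 3/16
  12 → 13: 6/14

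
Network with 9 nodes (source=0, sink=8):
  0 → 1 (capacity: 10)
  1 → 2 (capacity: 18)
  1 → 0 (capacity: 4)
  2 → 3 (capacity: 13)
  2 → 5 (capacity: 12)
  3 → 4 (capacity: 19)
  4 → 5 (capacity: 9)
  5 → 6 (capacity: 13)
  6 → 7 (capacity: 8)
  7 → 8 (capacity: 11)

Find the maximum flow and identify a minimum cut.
Max flow = 8, Min cut edges: (6,7)

Maximum flow: 8
Minimum cut: (6,7)
Partition: S = [0, 1, 2, 3, 4, 5, 6], T = [7, 8]

Max-flow min-cut theorem verified: both equal 8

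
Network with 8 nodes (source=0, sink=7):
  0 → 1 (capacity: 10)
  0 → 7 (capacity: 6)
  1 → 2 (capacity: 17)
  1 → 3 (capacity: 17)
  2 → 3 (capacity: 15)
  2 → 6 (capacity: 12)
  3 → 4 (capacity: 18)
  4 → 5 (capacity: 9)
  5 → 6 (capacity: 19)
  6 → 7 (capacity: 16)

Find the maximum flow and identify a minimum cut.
Max flow = 16, Min cut edges: (0,1), (0,7)

Maximum flow: 16
Minimum cut: (0,1), (0,7)
Partition: S = [0], T = [1, 2, 3, 4, 5, 6, 7]

Max-flow min-cut theorem verified: both equal 16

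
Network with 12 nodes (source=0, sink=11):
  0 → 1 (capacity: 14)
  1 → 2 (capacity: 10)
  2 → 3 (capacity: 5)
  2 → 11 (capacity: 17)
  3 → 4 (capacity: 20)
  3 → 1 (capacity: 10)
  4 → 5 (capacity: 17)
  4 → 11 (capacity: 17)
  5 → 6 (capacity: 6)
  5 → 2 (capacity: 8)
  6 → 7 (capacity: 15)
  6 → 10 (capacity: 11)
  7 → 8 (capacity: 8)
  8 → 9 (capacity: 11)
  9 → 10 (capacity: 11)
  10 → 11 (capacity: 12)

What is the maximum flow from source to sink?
Maximum flow = 10

Max flow: 10

Flow assignment:
  0 → 1: 10/14
  1 → 2: 10/10
  2 → 11: 10/17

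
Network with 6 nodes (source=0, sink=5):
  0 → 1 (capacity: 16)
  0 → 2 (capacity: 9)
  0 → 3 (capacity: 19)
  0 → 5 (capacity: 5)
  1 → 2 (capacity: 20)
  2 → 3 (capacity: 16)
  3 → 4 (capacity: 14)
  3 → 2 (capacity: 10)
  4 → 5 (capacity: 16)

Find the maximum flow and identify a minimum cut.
Max flow = 19, Min cut edges: (0,5), (3,4)

Maximum flow: 19
Minimum cut: (0,5), (3,4)
Partition: S = [0, 1, 2, 3], T = [4, 5]

Max-flow min-cut theorem verified: both equal 19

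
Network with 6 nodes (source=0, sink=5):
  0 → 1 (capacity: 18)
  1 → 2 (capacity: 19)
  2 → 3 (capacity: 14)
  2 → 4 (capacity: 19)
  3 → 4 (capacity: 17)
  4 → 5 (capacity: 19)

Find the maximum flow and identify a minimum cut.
Max flow = 18, Min cut edges: (0,1)

Maximum flow: 18
Minimum cut: (0,1)
Partition: S = [0], T = [1, 2, 3, 4, 5]

Max-flow min-cut theorem verified: both equal 18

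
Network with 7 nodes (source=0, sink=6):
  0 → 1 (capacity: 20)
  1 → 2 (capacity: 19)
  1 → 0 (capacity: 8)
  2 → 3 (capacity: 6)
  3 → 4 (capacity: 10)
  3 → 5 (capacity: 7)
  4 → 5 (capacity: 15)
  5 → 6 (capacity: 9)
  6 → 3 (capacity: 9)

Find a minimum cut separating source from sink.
Min cut value = 6, edges: (2,3)

Min cut value: 6
Partition: S = [0, 1, 2], T = [3, 4, 5, 6]
Cut edges: (2,3)

By max-flow min-cut theorem, max flow = min cut = 6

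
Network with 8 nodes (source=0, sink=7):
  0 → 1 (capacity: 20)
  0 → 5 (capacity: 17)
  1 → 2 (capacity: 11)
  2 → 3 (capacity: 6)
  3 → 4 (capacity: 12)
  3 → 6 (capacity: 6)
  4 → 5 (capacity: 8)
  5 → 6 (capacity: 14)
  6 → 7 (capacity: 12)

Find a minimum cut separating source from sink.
Min cut value = 12, edges: (6,7)

Min cut value: 12
Partition: S = [0, 1, 2, 3, 4, 5, 6], T = [7]
Cut edges: (6,7)

By max-flow min-cut theorem, max flow = min cut = 12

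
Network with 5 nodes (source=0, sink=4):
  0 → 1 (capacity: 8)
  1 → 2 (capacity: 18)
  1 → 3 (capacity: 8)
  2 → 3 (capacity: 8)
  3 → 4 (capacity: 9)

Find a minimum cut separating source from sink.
Min cut value = 8, edges: (0,1)

Min cut value: 8
Partition: S = [0], T = [1, 2, 3, 4]
Cut edges: (0,1)

By max-flow min-cut theorem, max flow = min cut = 8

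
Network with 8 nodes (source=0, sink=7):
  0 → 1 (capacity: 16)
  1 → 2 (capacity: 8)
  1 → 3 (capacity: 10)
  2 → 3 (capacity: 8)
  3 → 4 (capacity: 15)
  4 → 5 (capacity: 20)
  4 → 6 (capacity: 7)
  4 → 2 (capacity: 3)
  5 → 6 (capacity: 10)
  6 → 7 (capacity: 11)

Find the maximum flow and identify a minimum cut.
Max flow = 11, Min cut edges: (6,7)

Maximum flow: 11
Minimum cut: (6,7)
Partition: S = [0, 1, 2, 3, 4, 5, 6], T = [7]

Max-flow min-cut theorem verified: both equal 11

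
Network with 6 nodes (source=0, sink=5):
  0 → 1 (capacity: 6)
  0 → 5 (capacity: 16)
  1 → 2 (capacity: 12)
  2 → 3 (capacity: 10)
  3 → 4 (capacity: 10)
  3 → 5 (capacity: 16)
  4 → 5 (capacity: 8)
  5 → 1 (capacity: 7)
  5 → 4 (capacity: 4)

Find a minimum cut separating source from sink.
Min cut value = 22, edges: (0,1), (0,5)

Min cut value: 22
Partition: S = [0], T = [1, 2, 3, 4, 5]
Cut edges: (0,1), (0,5)

By max-flow min-cut theorem, max flow = min cut = 22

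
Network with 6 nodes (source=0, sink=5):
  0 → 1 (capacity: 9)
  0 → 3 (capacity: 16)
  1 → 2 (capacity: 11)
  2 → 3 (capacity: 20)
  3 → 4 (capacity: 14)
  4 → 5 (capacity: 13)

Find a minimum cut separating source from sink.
Min cut value = 13, edges: (4,5)

Min cut value: 13
Partition: S = [0, 1, 2, 3, 4], T = [5]
Cut edges: (4,5)

By max-flow min-cut theorem, max flow = min cut = 13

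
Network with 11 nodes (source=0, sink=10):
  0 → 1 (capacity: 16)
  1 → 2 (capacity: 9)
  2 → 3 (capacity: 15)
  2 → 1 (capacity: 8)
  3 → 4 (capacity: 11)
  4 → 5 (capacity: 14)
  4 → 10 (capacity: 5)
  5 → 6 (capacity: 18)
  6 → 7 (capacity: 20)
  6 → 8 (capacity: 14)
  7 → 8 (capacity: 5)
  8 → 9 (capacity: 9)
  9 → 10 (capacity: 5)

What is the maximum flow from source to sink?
Maximum flow = 9

Max flow: 9

Flow assignment:
  0 → 1: 9/16
  1 → 2: 9/9
  2 → 3: 9/15
  3 → 4: 9/11
  4 → 5: 4/14
  4 → 10: 5/5
  5 → 6: 4/18
  6 → 8: 4/14
  8 → 9: 4/9
  9 → 10: 4/5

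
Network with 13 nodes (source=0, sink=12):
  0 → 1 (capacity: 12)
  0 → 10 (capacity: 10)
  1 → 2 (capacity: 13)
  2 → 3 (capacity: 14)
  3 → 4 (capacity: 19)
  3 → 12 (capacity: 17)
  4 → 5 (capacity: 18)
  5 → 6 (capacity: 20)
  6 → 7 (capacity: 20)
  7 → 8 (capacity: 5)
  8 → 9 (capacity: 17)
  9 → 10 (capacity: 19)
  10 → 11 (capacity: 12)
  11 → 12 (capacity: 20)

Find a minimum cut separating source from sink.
Min cut value = 22, edges: (0,1), (0,10)

Min cut value: 22
Partition: S = [0], T = [1, 2, 3, 4, 5, 6, 7, 8, 9, 10, 11, 12]
Cut edges: (0,1), (0,10)

By max-flow min-cut theorem, max flow = min cut = 22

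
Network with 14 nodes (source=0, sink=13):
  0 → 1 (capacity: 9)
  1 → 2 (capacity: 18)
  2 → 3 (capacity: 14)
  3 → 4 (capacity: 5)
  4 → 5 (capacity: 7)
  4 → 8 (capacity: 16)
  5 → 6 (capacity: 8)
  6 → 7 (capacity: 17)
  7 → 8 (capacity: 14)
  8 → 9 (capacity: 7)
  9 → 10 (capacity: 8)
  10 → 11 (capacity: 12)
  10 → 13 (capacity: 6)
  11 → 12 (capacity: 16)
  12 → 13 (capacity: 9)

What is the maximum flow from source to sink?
Maximum flow = 5

Max flow: 5

Flow assignment:
  0 → 1: 5/9
  1 → 2: 5/18
  2 → 3: 5/14
  3 → 4: 5/5
  4 → 8: 5/16
  8 → 9: 5/7
  9 → 10: 5/8
  10 → 13: 5/6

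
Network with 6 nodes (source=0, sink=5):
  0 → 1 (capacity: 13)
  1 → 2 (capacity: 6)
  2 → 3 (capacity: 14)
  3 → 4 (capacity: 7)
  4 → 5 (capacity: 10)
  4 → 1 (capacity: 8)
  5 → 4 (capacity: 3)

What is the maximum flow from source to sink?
Maximum flow = 6

Max flow: 6

Flow assignment:
  0 → 1: 6/13
  1 → 2: 6/6
  2 → 3: 6/14
  3 → 4: 6/7
  4 → 5: 6/10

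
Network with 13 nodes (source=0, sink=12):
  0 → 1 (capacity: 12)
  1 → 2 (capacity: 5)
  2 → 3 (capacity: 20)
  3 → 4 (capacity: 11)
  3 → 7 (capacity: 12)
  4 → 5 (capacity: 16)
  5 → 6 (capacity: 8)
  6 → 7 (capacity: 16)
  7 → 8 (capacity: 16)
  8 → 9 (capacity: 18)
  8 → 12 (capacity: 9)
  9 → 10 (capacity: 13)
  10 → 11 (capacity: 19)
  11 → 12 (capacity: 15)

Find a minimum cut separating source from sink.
Min cut value = 5, edges: (1,2)

Min cut value: 5
Partition: S = [0, 1], T = [2, 3, 4, 5, 6, 7, 8, 9, 10, 11, 12]
Cut edges: (1,2)

By max-flow min-cut theorem, max flow = min cut = 5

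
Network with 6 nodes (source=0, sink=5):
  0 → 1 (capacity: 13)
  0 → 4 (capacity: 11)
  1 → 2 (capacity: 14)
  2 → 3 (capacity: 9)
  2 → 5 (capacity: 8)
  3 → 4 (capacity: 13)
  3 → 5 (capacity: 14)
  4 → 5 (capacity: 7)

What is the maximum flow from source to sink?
Maximum flow = 20

Max flow: 20

Flow assignment:
  0 → 1: 13/13
  0 → 4: 7/11
  1 → 2: 13/14
  2 → 3: 5/9
  2 → 5: 8/8
  3 → 5: 5/14
  4 → 5: 7/7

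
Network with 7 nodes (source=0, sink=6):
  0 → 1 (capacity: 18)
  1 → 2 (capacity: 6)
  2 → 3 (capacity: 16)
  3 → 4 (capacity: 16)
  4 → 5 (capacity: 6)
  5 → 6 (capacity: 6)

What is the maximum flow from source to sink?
Maximum flow = 6

Max flow: 6

Flow assignment:
  0 → 1: 6/18
  1 → 2: 6/6
  2 → 3: 6/16
  3 → 4: 6/16
  4 → 5: 6/6
  5 → 6: 6/6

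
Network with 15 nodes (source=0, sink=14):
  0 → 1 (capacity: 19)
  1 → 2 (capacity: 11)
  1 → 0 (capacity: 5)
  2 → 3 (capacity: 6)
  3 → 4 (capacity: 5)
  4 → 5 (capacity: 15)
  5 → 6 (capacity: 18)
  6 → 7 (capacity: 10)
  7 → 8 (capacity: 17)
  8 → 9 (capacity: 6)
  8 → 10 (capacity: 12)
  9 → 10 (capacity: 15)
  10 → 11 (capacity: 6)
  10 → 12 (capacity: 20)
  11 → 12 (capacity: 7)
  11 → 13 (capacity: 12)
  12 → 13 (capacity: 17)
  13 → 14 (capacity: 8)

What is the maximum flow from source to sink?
Maximum flow = 5

Max flow: 5

Flow assignment:
  0 → 1: 5/19
  1 → 2: 5/11
  2 → 3: 5/6
  3 → 4: 5/5
  4 → 5: 5/15
  5 → 6: 5/18
  6 → 7: 5/10
  7 → 8: 5/17
  8 → 10: 5/12
  10 → 11: 5/6
  11 → 13: 5/12
  13 → 14: 5/8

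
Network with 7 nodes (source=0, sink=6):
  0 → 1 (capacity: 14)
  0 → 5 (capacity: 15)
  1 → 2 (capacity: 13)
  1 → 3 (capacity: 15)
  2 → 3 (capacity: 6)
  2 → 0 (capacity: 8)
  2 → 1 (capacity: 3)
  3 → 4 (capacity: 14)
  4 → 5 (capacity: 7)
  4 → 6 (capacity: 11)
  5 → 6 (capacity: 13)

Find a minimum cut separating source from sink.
Min cut value = 24, edges: (4,6), (5,6)

Min cut value: 24
Partition: S = [0, 1, 2, 3, 4, 5], T = [6]
Cut edges: (4,6), (5,6)

By max-flow min-cut theorem, max flow = min cut = 24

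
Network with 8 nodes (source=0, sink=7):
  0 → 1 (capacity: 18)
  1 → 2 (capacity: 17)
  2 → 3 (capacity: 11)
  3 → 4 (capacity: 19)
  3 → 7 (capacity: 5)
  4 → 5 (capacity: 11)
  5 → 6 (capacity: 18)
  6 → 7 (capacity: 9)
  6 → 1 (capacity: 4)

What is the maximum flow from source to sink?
Maximum flow = 11

Max flow: 11

Flow assignment:
  0 → 1: 11/18
  1 → 2: 11/17
  2 → 3: 11/11
  3 → 4: 6/19
  3 → 7: 5/5
  4 → 5: 6/11
  5 → 6: 6/18
  6 → 7: 6/9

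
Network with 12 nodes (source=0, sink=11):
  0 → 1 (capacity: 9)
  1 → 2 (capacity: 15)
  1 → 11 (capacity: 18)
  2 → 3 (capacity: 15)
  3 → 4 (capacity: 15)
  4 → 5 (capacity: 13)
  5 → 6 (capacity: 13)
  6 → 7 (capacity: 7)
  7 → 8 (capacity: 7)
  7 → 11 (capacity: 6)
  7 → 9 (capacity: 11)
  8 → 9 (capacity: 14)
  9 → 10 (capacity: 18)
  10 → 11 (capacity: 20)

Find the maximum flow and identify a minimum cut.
Max flow = 9, Min cut edges: (0,1)

Maximum flow: 9
Minimum cut: (0,1)
Partition: S = [0], T = [1, 2, 3, 4, 5, 6, 7, 8, 9, 10, 11]

Max-flow min-cut theorem verified: both equal 9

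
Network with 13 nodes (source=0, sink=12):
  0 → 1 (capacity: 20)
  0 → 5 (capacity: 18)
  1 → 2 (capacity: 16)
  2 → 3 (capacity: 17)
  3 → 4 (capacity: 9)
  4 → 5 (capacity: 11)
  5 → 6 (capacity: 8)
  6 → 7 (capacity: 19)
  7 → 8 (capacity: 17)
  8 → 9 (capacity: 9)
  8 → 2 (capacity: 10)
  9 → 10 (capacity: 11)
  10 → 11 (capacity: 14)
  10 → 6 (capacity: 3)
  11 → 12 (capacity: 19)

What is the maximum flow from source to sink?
Maximum flow = 8

Max flow: 8

Flow assignment:
  0 → 1: 8/20
  1 → 2: 8/16
  2 → 3: 8/17
  3 → 4: 8/9
  4 → 5: 8/11
  5 → 6: 8/8
  6 → 7: 8/19
  7 → 8: 8/17
  8 → 9: 8/9
  9 → 10: 8/11
  10 → 11: 8/14
  11 → 12: 8/19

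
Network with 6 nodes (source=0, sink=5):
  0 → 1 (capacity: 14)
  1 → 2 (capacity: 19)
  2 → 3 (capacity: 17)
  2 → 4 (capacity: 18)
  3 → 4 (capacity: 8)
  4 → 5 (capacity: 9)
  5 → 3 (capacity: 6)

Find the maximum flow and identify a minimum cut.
Max flow = 9, Min cut edges: (4,5)

Maximum flow: 9
Minimum cut: (4,5)
Partition: S = [0, 1, 2, 3, 4], T = [5]

Max-flow min-cut theorem verified: both equal 9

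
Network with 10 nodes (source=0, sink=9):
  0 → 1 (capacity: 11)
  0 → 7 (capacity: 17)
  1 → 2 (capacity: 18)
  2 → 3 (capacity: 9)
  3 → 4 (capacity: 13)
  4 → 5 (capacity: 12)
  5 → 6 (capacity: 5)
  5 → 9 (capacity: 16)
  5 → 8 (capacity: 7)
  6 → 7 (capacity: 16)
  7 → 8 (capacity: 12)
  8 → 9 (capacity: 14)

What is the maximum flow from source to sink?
Maximum flow = 21

Max flow: 21

Flow assignment:
  0 → 1: 9/11
  0 → 7: 12/17
  1 → 2: 9/18
  2 → 3: 9/9
  3 → 4: 9/13
  4 → 5: 9/12
  5 → 9: 9/16
  7 → 8: 12/12
  8 → 9: 12/14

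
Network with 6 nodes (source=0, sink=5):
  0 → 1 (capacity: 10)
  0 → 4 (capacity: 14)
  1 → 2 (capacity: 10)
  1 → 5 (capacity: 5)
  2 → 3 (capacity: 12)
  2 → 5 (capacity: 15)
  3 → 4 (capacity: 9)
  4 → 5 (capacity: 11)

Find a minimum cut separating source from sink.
Min cut value = 21, edges: (0,1), (4,5)

Min cut value: 21
Partition: S = [0, 3, 4], T = [1, 2, 5]
Cut edges: (0,1), (4,5)

By max-flow min-cut theorem, max flow = min cut = 21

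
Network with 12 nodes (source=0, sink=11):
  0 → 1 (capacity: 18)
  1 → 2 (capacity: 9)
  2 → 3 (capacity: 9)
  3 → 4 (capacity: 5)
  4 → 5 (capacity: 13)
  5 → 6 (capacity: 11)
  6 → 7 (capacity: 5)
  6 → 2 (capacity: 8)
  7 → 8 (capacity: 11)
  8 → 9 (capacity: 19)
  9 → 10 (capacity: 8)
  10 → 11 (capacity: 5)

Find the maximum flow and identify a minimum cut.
Max flow = 5, Min cut edges: (10,11)

Maximum flow: 5
Minimum cut: (10,11)
Partition: S = [0, 1, 2, 3, 4, 5, 6, 7, 8, 9, 10], T = [11]

Max-flow min-cut theorem verified: both equal 5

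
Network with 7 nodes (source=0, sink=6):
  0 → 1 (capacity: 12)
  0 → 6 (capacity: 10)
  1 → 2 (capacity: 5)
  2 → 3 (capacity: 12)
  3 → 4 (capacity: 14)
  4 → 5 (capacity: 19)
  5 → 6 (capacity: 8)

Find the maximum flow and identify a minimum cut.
Max flow = 15, Min cut edges: (0,6), (1,2)

Maximum flow: 15
Minimum cut: (0,6), (1,2)
Partition: S = [0, 1], T = [2, 3, 4, 5, 6]

Max-flow min-cut theorem verified: both equal 15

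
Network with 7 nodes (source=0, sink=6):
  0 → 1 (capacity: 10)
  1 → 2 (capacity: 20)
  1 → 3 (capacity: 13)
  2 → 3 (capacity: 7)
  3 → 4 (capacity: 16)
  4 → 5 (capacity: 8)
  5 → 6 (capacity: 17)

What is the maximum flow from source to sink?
Maximum flow = 8

Max flow: 8

Flow assignment:
  0 → 1: 8/10
  1 → 3: 8/13
  3 → 4: 8/16
  4 → 5: 8/8
  5 → 6: 8/17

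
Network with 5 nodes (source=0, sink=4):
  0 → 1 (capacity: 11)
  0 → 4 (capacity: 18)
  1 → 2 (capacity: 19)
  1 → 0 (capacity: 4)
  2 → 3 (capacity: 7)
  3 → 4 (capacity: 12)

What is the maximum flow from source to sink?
Maximum flow = 25

Max flow: 25

Flow assignment:
  0 → 1: 7/11
  0 → 4: 18/18
  1 → 2: 7/19
  2 → 3: 7/7
  3 → 4: 7/12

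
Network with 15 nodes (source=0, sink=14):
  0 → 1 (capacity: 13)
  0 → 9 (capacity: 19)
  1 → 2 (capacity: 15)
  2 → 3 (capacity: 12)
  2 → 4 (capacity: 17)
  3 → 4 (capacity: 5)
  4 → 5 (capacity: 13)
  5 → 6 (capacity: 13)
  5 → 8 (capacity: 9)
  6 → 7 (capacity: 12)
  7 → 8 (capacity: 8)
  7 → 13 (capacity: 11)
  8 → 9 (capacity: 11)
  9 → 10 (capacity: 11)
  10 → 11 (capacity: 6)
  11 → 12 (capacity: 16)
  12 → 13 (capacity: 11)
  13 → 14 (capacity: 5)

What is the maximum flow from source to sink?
Maximum flow = 5

Max flow: 5

Flow assignment:
  0 → 1: 5/13
  1 → 2: 5/15
  2 → 4: 5/17
  4 → 5: 5/13
  5 → 6: 5/13
  6 → 7: 5/12
  7 → 13: 5/11
  13 → 14: 5/5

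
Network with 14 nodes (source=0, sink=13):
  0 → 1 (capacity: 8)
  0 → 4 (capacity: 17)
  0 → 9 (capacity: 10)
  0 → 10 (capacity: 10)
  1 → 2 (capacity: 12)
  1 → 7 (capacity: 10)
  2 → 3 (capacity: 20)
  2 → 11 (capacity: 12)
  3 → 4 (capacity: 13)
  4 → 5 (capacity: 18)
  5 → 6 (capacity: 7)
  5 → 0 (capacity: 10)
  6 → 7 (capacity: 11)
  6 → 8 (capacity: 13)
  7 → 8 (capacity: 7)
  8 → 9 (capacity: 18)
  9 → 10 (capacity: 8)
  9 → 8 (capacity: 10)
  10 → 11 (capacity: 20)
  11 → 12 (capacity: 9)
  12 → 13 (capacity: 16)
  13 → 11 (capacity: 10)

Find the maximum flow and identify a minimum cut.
Max flow = 9, Min cut edges: (11,12)

Maximum flow: 9
Minimum cut: (11,12)
Partition: S = [0, 1, 2, 3, 4, 5, 6, 7, 8, 9, 10, 11], T = [12, 13]

Max-flow min-cut theorem verified: both equal 9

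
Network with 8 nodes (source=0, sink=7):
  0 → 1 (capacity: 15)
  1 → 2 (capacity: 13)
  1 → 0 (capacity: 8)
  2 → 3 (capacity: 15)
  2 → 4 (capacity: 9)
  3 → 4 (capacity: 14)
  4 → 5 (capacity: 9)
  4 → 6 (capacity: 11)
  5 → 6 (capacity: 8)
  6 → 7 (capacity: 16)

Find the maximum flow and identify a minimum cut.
Max flow = 13, Min cut edges: (1,2)

Maximum flow: 13
Minimum cut: (1,2)
Partition: S = [0, 1], T = [2, 3, 4, 5, 6, 7]

Max-flow min-cut theorem verified: both equal 13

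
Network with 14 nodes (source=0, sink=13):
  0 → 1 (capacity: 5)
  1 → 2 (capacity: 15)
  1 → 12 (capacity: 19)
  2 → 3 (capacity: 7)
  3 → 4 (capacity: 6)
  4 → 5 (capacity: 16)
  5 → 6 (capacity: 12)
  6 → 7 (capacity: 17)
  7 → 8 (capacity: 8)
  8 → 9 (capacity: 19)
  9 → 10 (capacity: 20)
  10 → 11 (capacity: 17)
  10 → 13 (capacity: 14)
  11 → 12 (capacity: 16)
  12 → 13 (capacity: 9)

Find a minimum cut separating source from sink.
Min cut value = 5, edges: (0,1)

Min cut value: 5
Partition: S = [0], T = [1, 2, 3, 4, 5, 6, 7, 8, 9, 10, 11, 12, 13]
Cut edges: (0,1)

By max-flow min-cut theorem, max flow = min cut = 5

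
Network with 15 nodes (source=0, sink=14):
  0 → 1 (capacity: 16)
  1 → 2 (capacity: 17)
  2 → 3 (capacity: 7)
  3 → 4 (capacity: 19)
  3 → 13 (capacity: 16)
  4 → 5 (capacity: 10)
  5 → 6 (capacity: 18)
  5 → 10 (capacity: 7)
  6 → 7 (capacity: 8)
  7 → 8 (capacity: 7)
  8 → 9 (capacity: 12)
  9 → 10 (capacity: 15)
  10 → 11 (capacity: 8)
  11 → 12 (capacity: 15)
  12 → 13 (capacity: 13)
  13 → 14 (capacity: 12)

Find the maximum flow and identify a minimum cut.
Max flow = 7, Min cut edges: (2,3)

Maximum flow: 7
Minimum cut: (2,3)
Partition: S = [0, 1, 2], T = [3, 4, 5, 6, 7, 8, 9, 10, 11, 12, 13, 14]

Max-flow min-cut theorem verified: both equal 7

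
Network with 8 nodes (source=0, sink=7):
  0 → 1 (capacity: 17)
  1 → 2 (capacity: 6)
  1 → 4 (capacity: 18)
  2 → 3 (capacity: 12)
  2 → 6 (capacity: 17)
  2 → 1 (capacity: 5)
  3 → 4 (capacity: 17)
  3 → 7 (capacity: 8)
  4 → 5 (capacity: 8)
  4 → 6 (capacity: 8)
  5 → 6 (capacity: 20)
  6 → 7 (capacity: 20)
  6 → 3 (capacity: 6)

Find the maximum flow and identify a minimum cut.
Max flow = 17, Min cut edges: (0,1)

Maximum flow: 17
Minimum cut: (0,1)
Partition: S = [0], T = [1, 2, 3, 4, 5, 6, 7]

Max-flow min-cut theorem verified: both equal 17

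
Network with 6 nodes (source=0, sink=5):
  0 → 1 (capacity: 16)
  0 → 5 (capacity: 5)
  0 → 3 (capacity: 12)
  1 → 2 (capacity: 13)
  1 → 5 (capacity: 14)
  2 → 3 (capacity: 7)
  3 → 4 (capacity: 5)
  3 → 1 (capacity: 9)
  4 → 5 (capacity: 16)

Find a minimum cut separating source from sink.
Min cut value = 24, edges: (0,5), (1,5), (3,4)

Min cut value: 24
Partition: S = [0, 1, 2, 3], T = [4, 5]
Cut edges: (0,5), (1,5), (3,4)

By max-flow min-cut theorem, max flow = min cut = 24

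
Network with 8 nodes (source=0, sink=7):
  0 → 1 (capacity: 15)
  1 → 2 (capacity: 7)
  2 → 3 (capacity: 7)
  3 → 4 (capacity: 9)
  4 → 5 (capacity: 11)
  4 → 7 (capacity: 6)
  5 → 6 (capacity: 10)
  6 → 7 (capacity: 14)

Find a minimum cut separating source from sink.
Min cut value = 7, edges: (2,3)

Min cut value: 7
Partition: S = [0, 1, 2], T = [3, 4, 5, 6, 7]
Cut edges: (2,3)

By max-flow min-cut theorem, max flow = min cut = 7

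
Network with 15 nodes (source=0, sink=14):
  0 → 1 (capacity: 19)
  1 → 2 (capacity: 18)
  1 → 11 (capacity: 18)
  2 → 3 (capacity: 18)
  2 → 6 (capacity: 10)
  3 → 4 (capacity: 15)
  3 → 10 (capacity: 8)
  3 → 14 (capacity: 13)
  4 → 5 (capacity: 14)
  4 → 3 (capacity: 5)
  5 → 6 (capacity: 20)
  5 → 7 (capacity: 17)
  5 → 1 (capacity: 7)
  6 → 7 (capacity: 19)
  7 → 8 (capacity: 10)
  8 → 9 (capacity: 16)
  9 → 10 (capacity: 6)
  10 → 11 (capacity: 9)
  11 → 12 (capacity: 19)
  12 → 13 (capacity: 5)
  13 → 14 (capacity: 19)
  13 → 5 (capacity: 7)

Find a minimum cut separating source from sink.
Min cut value = 18, edges: (3,14), (12,13)

Min cut value: 18
Partition: S = [0, 1, 2, 3, 4, 5, 6, 7, 8, 9, 10, 11, 12], T = [13, 14]
Cut edges: (3,14), (12,13)

By max-flow min-cut theorem, max flow = min cut = 18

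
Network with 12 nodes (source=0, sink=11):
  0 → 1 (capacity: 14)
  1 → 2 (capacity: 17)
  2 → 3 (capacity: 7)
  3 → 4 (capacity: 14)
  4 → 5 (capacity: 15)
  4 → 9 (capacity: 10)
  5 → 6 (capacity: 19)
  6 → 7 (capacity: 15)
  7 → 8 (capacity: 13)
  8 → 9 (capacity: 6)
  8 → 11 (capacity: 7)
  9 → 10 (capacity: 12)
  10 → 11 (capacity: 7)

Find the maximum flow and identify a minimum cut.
Max flow = 7, Min cut edges: (2,3)

Maximum flow: 7
Minimum cut: (2,3)
Partition: S = [0, 1, 2], T = [3, 4, 5, 6, 7, 8, 9, 10, 11]

Max-flow min-cut theorem verified: both equal 7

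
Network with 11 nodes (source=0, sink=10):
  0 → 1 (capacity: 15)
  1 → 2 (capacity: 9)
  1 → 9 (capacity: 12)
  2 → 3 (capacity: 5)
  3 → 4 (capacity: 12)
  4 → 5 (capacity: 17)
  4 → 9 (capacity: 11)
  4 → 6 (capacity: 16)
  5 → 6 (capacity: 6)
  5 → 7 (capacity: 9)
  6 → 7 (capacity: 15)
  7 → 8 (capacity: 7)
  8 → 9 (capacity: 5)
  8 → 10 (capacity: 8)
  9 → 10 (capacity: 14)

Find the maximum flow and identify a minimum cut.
Max flow = 15, Min cut edges: (0,1)

Maximum flow: 15
Minimum cut: (0,1)
Partition: S = [0], T = [1, 2, 3, 4, 5, 6, 7, 8, 9, 10]

Max-flow min-cut theorem verified: both equal 15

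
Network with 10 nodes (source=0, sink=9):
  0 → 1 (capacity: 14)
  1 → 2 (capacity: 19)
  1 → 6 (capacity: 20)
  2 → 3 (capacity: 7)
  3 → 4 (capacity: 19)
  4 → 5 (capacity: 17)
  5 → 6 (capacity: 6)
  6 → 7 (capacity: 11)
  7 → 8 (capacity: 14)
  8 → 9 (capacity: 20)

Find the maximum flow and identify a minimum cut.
Max flow = 11, Min cut edges: (6,7)

Maximum flow: 11
Minimum cut: (6,7)
Partition: S = [0, 1, 2, 3, 4, 5, 6], T = [7, 8, 9]

Max-flow min-cut theorem verified: both equal 11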